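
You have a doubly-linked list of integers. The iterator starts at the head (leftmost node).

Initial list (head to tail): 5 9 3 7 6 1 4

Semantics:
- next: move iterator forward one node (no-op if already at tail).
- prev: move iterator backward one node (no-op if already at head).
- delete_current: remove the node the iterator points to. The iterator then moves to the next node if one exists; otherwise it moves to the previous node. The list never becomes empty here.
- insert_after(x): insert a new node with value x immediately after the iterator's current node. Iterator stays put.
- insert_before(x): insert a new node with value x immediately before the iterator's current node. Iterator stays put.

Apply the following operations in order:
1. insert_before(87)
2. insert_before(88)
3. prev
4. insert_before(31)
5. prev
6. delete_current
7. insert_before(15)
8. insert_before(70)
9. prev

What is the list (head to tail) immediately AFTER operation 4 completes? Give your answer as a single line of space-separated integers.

Answer: 87 31 88 5 9 3 7 6 1 4

Derivation:
After 1 (insert_before(87)): list=[87, 5, 9, 3, 7, 6, 1, 4] cursor@5
After 2 (insert_before(88)): list=[87, 88, 5, 9, 3, 7, 6, 1, 4] cursor@5
After 3 (prev): list=[87, 88, 5, 9, 3, 7, 6, 1, 4] cursor@88
After 4 (insert_before(31)): list=[87, 31, 88, 5, 9, 3, 7, 6, 1, 4] cursor@88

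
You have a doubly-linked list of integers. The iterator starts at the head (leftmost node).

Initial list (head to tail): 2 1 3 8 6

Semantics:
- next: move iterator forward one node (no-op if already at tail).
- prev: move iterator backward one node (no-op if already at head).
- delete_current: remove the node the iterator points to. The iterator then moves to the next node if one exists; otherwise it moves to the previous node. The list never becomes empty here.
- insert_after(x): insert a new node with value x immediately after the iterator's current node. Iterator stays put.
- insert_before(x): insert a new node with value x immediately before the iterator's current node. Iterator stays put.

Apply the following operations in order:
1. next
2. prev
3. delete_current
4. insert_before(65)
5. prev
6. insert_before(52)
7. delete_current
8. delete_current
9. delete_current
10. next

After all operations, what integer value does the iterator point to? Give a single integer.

After 1 (next): list=[2, 1, 3, 8, 6] cursor@1
After 2 (prev): list=[2, 1, 3, 8, 6] cursor@2
After 3 (delete_current): list=[1, 3, 8, 6] cursor@1
After 4 (insert_before(65)): list=[65, 1, 3, 8, 6] cursor@1
After 5 (prev): list=[65, 1, 3, 8, 6] cursor@65
After 6 (insert_before(52)): list=[52, 65, 1, 3, 8, 6] cursor@65
After 7 (delete_current): list=[52, 1, 3, 8, 6] cursor@1
After 8 (delete_current): list=[52, 3, 8, 6] cursor@3
After 9 (delete_current): list=[52, 8, 6] cursor@8
After 10 (next): list=[52, 8, 6] cursor@6

Answer: 6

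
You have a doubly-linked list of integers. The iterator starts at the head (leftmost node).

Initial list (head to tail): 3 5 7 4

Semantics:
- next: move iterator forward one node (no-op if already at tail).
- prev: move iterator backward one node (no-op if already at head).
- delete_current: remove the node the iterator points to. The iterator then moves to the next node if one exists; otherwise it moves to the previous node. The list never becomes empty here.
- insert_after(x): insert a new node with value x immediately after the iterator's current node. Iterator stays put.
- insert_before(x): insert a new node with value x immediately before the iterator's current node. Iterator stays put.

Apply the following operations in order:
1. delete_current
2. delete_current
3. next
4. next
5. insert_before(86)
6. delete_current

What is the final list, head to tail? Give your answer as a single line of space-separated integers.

After 1 (delete_current): list=[5, 7, 4] cursor@5
After 2 (delete_current): list=[7, 4] cursor@7
After 3 (next): list=[7, 4] cursor@4
After 4 (next): list=[7, 4] cursor@4
After 5 (insert_before(86)): list=[7, 86, 4] cursor@4
After 6 (delete_current): list=[7, 86] cursor@86

Answer: 7 86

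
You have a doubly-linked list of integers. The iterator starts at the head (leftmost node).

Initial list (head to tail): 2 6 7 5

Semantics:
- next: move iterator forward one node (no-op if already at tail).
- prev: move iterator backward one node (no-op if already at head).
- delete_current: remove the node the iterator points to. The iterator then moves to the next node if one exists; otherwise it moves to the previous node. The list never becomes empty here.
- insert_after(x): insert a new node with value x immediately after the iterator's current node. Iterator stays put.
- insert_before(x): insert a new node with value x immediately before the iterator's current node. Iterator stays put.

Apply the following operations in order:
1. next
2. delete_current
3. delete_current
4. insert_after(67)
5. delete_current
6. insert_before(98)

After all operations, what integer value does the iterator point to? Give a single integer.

Answer: 67

Derivation:
After 1 (next): list=[2, 6, 7, 5] cursor@6
After 2 (delete_current): list=[2, 7, 5] cursor@7
After 3 (delete_current): list=[2, 5] cursor@5
After 4 (insert_after(67)): list=[2, 5, 67] cursor@5
After 5 (delete_current): list=[2, 67] cursor@67
After 6 (insert_before(98)): list=[2, 98, 67] cursor@67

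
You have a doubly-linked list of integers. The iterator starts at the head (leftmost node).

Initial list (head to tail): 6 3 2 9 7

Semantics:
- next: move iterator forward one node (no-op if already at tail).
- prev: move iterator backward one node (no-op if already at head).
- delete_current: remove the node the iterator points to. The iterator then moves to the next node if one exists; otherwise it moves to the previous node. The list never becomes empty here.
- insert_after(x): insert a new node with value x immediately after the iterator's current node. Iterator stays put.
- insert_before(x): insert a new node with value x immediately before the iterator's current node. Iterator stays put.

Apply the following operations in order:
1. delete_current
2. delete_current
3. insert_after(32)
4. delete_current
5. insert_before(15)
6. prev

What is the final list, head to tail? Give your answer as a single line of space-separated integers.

Answer: 15 32 9 7

Derivation:
After 1 (delete_current): list=[3, 2, 9, 7] cursor@3
After 2 (delete_current): list=[2, 9, 7] cursor@2
After 3 (insert_after(32)): list=[2, 32, 9, 7] cursor@2
After 4 (delete_current): list=[32, 9, 7] cursor@32
After 5 (insert_before(15)): list=[15, 32, 9, 7] cursor@32
After 6 (prev): list=[15, 32, 9, 7] cursor@15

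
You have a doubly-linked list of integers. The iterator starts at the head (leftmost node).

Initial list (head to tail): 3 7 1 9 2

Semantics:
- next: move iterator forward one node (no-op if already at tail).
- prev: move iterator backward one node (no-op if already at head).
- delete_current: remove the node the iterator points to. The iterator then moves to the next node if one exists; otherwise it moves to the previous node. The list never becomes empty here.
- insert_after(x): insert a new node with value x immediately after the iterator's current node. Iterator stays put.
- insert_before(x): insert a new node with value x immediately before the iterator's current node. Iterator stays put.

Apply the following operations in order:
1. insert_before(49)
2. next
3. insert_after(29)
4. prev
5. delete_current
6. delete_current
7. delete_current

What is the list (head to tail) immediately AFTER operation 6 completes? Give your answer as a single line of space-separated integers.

Answer: 49 29 1 9 2

Derivation:
After 1 (insert_before(49)): list=[49, 3, 7, 1, 9, 2] cursor@3
After 2 (next): list=[49, 3, 7, 1, 9, 2] cursor@7
After 3 (insert_after(29)): list=[49, 3, 7, 29, 1, 9, 2] cursor@7
After 4 (prev): list=[49, 3, 7, 29, 1, 9, 2] cursor@3
After 5 (delete_current): list=[49, 7, 29, 1, 9, 2] cursor@7
After 6 (delete_current): list=[49, 29, 1, 9, 2] cursor@29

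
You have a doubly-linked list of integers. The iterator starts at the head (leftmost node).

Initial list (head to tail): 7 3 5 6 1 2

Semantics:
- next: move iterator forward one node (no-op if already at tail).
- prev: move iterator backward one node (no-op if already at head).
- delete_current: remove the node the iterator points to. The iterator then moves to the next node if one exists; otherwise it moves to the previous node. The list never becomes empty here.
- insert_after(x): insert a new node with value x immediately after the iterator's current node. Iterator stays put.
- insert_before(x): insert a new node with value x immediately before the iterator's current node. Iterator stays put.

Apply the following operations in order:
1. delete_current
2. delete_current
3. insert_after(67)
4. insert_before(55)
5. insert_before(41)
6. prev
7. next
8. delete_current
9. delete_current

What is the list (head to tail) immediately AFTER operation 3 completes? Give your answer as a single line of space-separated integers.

Answer: 5 67 6 1 2

Derivation:
After 1 (delete_current): list=[3, 5, 6, 1, 2] cursor@3
After 2 (delete_current): list=[5, 6, 1, 2] cursor@5
After 3 (insert_after(67)): list=[5, 67, 6, 1, 2] cursor@5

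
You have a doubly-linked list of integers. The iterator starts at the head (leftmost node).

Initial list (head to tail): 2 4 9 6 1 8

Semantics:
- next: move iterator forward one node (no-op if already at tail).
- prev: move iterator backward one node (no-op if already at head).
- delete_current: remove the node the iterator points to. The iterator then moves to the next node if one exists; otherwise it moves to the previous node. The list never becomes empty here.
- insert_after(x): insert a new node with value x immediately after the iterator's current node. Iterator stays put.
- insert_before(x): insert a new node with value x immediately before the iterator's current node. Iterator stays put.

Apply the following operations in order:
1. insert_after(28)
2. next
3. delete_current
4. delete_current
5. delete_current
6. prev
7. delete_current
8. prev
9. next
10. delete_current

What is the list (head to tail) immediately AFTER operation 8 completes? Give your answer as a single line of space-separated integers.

Answer: 6 1 8

Derivation:
After 1 (insert_after(28)): list=[2, 28, 4, 9, 6, 1, 8] cursor@2
After 2 (next): list=[2, 28, 4, 9, 6, 1, 8] cursor@28
After 3 (delete_current): list=[2, 4, 9, 6, 1, 8] cursor@4
After 4 (delete_current): list=[2, 9, 6, 1, 8] cursor@9
After 5 (delete_current): list=[2, 6, 1, 8] cursor@6
After 6 (prev): list=[2, 6, 1, 8] cursor@2
After 7 (delete_current): list=[6, 1, 8] cursor@6
After 8 (prev): list=[6, 1, 8] cursor@6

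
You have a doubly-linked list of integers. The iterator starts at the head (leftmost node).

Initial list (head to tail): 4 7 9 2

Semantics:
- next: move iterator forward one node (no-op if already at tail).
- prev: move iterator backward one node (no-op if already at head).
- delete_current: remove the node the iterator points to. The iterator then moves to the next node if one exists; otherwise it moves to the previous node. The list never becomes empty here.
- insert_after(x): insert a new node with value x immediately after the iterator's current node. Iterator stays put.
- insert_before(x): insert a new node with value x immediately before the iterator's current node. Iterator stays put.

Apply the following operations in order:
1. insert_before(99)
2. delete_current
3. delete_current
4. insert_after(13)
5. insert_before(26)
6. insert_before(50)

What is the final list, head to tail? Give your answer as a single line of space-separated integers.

Answer: 99 26 50 9 13 2

Derivation:
After 1 (insert_before(99)): list=[99, 4, 7, 9, 2] cursor@4
After 2 (delete_current): list=[99, 7, 9, 2] cursor@7
After 3 (delete_current): list=[99, 9, 2] cursor@9
After 4 (insert_after(13)): list=[99, 9, 13, 2] cursor@9
After 5 (insert_before(26)): list=[99, 26, 9, 13, 2] cursor@9
After 6 (insert_before(50)): list=[99, 26, 50, 9, 13, 2] cursor@9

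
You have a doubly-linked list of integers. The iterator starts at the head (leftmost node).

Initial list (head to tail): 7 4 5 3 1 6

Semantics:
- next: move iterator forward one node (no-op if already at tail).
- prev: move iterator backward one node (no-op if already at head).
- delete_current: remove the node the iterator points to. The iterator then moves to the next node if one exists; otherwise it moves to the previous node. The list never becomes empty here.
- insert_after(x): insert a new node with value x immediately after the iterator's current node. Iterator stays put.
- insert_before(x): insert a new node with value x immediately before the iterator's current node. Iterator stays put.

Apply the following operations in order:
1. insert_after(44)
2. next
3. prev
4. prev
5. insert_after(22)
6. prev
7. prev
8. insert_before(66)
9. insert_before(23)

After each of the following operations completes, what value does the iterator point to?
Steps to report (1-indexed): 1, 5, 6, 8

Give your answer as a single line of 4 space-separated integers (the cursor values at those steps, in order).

Answer: 7 7 7 7

Derivation:
After 1 (insert_after(44)): list=[7, 44, 4, 5, 3, 1, 6] cursor@7
After 2 (next): list=[7, 44, 4, 5, 3, 1, 6] cursor@44
After 3 (prev): list=[7, 44, 4, 5, 3, 1, 6] cursor@7
After 4 (prev): list=[7, 44, 4, 5, 3, 1, 6] cursor@7
After 5 (insert_after(22)): list=[7, 22, 44, 4, 5, 3, 1, 6] cursor@7
After 6 (prev): list=[7, 22, 44, 4, 5, 3, 1, 6] cursor@7
After 7 (prev): list=[7, 22, 44, 4, 5, 3, 1, 6] cursor@7
After 8 (insert_before(66)): list=[66, 7, 22, 44, 4, 5, 3, 1, 6] cursor@7
After 9 (insert_before(23)): list=[66, 23, 7, 22, 44, 4, 5, 3, 1, 6] cursor@7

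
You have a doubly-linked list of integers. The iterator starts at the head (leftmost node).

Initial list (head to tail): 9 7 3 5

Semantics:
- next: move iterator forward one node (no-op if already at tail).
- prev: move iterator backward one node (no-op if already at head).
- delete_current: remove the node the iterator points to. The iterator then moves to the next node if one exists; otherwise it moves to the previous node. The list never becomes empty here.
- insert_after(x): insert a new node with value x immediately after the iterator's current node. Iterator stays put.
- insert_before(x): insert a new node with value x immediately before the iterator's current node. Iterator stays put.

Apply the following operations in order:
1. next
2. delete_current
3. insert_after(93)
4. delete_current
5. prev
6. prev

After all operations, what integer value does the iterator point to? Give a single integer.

Answer: 9

Derivation:
After 1 (next): list=[9, 7, 3, 5] cursor@7
After 2 (delete_current): list=[9, 3, 5] cursor@3
After 3 (insert_after(93)): list=[9, 3, 93, 5] cursor@3
After 4 (delete_current): list=[9, 93, 5] cursor@93
After 5 (prev): list=[9, 93, 5] cursor@9
After 6 (prev): list=[9, 93, 5] cursor@9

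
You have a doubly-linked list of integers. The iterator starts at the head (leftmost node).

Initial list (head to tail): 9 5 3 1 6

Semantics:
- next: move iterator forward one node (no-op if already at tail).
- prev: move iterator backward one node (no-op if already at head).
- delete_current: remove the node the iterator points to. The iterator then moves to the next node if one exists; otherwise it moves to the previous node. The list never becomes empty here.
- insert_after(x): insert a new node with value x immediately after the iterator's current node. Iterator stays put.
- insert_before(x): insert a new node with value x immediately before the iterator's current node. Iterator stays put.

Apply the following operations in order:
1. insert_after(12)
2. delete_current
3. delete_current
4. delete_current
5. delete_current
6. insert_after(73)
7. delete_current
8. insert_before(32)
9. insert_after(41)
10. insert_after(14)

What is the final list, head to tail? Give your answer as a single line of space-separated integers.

After 1 (insert_after(12)): list=[9, 12, 5, 3, 1, 6] cursor@9
After 2 (delete_current): list=[12, 5, 3, 1, 6] cursor@12
After 3 (delete_current): list=[5, 3, 1, 6] cursor@5
After 4 (delete_current): list=[3, 1, 6] cursor@3
After 5 (delete_current): list=[1, 6] cursor@1
After 6 (insert_after(73)): list=[1, 73, 6] cursor@1
After 7 (delete_current): list=[73, 6] cursor@73
After 8 (insert_before(32)): list=[32, 73, 6] cursor@73
After 9 (insert_after(41)): list=[32, 73, 41, 6] cursor@73
After 10 (insert_after(14)): list=[32, 73, 14, 41, 6] cursor@73

Answer: 32 73 14 41 6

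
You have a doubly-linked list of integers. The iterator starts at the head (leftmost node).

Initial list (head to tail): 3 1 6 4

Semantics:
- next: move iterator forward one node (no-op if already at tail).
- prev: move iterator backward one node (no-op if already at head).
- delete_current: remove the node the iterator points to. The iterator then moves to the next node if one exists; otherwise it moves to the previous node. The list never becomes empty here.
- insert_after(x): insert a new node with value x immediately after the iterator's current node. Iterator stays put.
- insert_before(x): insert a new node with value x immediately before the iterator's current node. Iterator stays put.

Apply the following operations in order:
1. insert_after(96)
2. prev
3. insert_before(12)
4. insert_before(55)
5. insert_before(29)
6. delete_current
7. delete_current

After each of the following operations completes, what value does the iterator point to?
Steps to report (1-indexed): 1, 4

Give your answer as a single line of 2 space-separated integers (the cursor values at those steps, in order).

Answer: 3 3

Derivation:
After 1 (insert_after(96)): list=[3, 96, 1, 6, 4] cursor@3
After 2 (prev): list=[3, 96, 1, 6, 4] cursor@3
After 3 (insert_before(12)): list=[12, 3, 96, 1, 6, 4] cursor@3
After 4 (insert_before(55)): list=[12, 55, 3, 96, 1, 6, 4] cursor@3
After 5 (insert_before(29)): list=[12, 55, 29, 3, 96, 1, 6, 4] cursor@3
After 6 (delete_current): list=[12, 55, 29, 96, 1, 6, 4] cursor@96
After 7 (delete_current): list=[12, 55, 29, 1, 6, 4] cursor@1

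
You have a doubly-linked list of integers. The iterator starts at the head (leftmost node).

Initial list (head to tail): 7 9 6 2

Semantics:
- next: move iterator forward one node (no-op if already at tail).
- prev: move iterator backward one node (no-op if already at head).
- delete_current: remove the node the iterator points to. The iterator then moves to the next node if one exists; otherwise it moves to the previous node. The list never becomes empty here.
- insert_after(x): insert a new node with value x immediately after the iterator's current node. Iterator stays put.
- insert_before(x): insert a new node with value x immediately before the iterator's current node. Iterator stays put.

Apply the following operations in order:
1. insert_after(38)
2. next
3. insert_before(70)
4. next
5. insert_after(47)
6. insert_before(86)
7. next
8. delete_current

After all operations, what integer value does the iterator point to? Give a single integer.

After 1 (insert_after(38)): list=[7, 38, 9, 6, 2] cursor@7
After 2 (next): list=[7, 38, 9, 6, 2] cursor@38
After 3 (insert_before(70)): list=[7, 70, 38, 9, 6, 2] cursor@38
After 4 (next): list=[7, 70, 38, 9, 6, 2] cursor@9
After 5 (insert_after(47)): list=[7, 70, 38, 9, 47, 6, 2] cursor@9
After 6 (insert_before(86)): list=[7, 70, 38, 86, 9, 47, 6, 2] cursor@9
After 7 (next): list=[7, 70, 38, 86, 9, 47, 6, 2] cursor@47
After 8 (delete_current): list=[7, 70, 38, 86, 9, 6, 2] cursor@6

Answer: 6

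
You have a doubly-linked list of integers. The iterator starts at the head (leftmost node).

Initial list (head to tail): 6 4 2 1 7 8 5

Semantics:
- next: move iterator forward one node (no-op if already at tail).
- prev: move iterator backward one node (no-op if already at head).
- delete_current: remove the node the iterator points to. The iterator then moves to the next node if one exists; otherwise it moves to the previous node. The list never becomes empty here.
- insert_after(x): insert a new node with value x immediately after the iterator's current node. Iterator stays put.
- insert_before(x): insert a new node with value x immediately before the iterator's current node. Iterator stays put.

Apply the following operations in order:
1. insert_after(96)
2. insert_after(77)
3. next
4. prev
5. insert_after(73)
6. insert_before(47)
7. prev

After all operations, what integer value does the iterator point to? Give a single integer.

Answer: 47

Derivation:
After 1 (insert_after(96)): list=[6, 96, 4, 2, 1, 7, 8, 5] cursor@6
After 2 (insert_after(77)): list=[6, 77, 96, 4, 2, 1, 7, 8, 5] cursor@6
After 3 (next): list=[6, 77, 96, 4, 2, 1, 7, 8, 5] cursor@77
After 4 (prev): list=[6, 77, 96, 4, 2, 1, 7, 8, 5] cursor@6
After 5 (insert_after(73)): list=[6, 73, 77, 96, 4, 2, 1, 7, 8, 5] cursor@6
After 6 (insert_before(47)): list=[47, 6, 73, 77, 96, 4, 2, 1, 7, 8, 5] cursor@6
After 7 (prev): list=[47, 6, 73, 77, 96, 4, 2, 1, 7, 8, 5] cursor@47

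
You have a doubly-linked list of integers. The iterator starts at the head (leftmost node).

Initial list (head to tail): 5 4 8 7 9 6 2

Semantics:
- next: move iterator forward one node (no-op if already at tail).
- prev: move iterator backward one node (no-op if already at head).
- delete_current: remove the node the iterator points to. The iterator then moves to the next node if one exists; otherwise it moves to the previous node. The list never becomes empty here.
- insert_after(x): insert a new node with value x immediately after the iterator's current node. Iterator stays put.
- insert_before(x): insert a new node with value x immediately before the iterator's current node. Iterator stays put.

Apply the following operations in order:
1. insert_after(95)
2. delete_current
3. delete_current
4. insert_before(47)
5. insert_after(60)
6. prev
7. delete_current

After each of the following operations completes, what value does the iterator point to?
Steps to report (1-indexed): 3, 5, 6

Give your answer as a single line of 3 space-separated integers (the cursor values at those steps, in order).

Answer: 4 4 47

Derivation:
After 1 (insert_after(95)): list=[5, 95, 4, 8, 7, 9, 6, 2] cursor@5
After 2 (delete_current): list=[95, 4, 8, 7, 9, 6, 2] cursor@95
After 3 (delete_current): list=[4, 8, 7, 9, 6, 2] cursor@4
After 4 (insert_before(47)): list=[47, 4, 8, 7, 9, 6, 2] cursor@4
After 5 (insert_after(60)): list=[47, 4, 60, 8, 7, 9, 6, 2] cursor@4
After 6 (prev): list=[47, 4, 60, 8, 7, 9, 6, 2] cursor@47
After 7 (delete_current): list=[4, 60, 8, 7, 9, 6, 2] cursor@4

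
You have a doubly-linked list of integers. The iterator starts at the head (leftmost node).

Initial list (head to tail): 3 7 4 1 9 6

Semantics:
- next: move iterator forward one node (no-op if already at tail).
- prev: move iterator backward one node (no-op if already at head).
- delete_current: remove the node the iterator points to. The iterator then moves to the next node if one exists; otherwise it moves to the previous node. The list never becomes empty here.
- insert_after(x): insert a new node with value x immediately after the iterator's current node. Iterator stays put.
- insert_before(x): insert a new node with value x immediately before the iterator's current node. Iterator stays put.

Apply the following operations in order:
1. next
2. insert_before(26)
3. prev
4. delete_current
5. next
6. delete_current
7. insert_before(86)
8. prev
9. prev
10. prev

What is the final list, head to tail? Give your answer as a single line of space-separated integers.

Answer: 3 7 86 1 9 6

Derivation:
After 1 (next): list=[3, 7, 4, 1, 9, 6] cursor@7
After 2 (insert_before(26)): list=[3, 26, 7, 4, 1, 9, 6] cursor@7
After 3 (prev): list=[3, 26, 7, 4, 1, 9, 6] cursor@26
After 4 (delete_current): list=[3, 7, 4, 1, 9, 6] cursor@7
After 5 (next): list=[3, 7, 4, 1, 9, 6] cursor@4
After 6 (delete_current): list=[3, 7, 1, 9, 6] cursor@1
After 7 (insert_before(86)): list=[3, 7, 86, 1, 9, 6] cursor@1
After 8 (prev): list=[3, 7, 86, 1, 9, 6] cursor@86
After 9 (prev): list=[3, 7, 86, 1, 9, 6] cursor@7
After 10 (prev): list=[3, 7, 86, 1, 9, 6] cursor@3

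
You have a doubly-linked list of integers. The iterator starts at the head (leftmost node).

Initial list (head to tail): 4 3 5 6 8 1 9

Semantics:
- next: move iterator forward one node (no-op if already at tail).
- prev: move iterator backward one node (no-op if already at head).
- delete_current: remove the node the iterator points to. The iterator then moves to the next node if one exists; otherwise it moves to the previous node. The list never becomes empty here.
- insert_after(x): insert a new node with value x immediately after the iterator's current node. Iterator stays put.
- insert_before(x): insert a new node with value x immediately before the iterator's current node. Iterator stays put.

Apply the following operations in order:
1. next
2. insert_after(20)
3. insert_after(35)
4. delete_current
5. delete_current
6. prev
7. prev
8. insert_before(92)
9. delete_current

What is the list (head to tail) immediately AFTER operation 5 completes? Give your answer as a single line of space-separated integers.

Answer: 4 20 5 6 8 1 9

Derivation:
After 1 (next): list=[4, 3, 5, 6, 8, 1, 9] cursor@3
After 2 (insert_after(20)): list=[4, 3, 20, 5, 6, 8, 1, 9] cursor@3
After 3 (insert_after(35)): list=[4, 3, 35, 20, 5, 6, 8, 1, 9] cursor@3
After 4 (delete_current): list=[4, 35, 20, 5, 6, 8, 1, 9] cursor@35
After 5 (delete_current): list=[4, 20, 5, 6, 8, 1, 9] cursor@20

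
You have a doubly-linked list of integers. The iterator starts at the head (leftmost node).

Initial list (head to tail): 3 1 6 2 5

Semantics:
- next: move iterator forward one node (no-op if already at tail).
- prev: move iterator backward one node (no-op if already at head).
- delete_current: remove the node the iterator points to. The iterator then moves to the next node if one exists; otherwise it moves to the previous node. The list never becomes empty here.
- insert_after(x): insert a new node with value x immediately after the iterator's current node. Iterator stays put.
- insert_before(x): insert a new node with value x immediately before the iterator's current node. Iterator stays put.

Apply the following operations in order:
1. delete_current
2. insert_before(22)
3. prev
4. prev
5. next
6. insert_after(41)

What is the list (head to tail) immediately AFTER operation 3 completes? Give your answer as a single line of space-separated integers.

Answer: 22 1 6 2 5

Derivation:
After 1 (delete_current): list=[1, 6, 2, 5] cursor@1
After 2 (insert_before(22)): list=[22, 1, 6, 2, 5] cursor@1
After 3 (prev): list=[22, 1, 6, 2, 5] cursor@22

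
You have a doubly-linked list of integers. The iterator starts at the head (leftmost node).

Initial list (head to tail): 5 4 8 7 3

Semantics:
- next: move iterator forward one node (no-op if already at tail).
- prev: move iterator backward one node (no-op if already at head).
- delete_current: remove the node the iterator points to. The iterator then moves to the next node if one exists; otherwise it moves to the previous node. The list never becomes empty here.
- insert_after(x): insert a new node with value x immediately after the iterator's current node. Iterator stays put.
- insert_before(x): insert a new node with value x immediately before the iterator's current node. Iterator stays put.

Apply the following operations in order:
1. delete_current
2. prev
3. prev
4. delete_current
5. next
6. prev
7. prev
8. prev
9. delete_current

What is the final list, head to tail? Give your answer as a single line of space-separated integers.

Answer: 7 3

Derivation:
After 1 (delete_current): list=[4, 8, 7, 3] cursor@4
After 2 (prev): list=[4, 8, 7, 3] cursor@4
After 3 (prev): list=[4, 8, 7, 3] cursor@4
After 4 (delete_current): list=[8, 7, 3] cursor@8
After 5 (next): list=[8, 7, 3] cursor@7
After 6 (prev): list=[8, 7, 3] cursor@8
After 7 (prev): list=[8, 7, 3] cursor@8
After 8 (prev): list=[8, 7, 3] cursor@8
After 9 (delete_current): list=[7, 3] cursor@7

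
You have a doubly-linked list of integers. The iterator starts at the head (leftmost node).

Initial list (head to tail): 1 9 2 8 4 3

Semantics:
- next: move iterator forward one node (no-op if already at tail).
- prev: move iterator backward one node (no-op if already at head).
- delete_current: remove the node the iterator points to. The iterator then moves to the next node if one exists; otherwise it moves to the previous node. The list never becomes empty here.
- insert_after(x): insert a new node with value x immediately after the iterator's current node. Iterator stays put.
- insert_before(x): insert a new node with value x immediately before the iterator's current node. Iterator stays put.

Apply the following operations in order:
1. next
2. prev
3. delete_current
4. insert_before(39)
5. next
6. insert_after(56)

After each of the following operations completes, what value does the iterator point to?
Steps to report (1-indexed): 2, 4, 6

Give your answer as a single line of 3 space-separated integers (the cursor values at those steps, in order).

After 1 (next): list=[1, 9, 2, 8, 4, 3] cursor@9
After 2 (prev): list=[1, 9, 2, 8, 4, 3] cursor@1
After 3 (delete_current): list=[9, 2, 8, 4, 3] cursor@9
After 4 (insert_before(39)): list=[39, 9, 2, 8, 4, 3] cursor@9
After 5 (next): list=[39, 9, 2, 8, 4, 3] cursor@2
After 6 (insert_after(56)): list=[39, 9, 2, 56, 8, 4, 3] cursor@2

Answer: 1 9 2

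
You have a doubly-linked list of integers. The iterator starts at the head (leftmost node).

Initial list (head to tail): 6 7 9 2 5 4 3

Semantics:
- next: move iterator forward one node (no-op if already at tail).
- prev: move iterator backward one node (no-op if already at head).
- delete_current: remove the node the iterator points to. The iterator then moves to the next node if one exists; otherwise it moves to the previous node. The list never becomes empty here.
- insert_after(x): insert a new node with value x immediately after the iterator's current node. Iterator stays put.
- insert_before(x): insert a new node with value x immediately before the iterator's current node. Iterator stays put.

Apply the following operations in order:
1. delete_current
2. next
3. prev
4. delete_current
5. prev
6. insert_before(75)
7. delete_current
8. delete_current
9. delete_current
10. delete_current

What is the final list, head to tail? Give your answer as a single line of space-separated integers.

Answer: 75 3

Derivation:
After 1 (delete_current): list=[7, 9, 2, 5, 4, 3] cursor@7
After 2 (next): list=[7, 9, 2, 5, 4, 3] cursor@9
After 3 (prev): list=[7, 9, 2, 5, 4, 3] cursor@7
After 4 (delete_current): list=[9, 2, 5, 4, 3] cursor@9
After 5 (prev): list=[9, 2, 5, 4, 3] cursor@9
After 6 (insert_before(75)): list=[75, 9, 2, 5, 4, 3] cursor@9
After 7 (delete_current): list=[75, 2, 5, 4, 3] cursor@2
After 8 (delete_current): list=[75, 5, 4, 3] cursor@5
After 9 (delete_current): list=[75, 4, 3] cursor@4
After 10 (delete_current): list=[75, 3] cursor@3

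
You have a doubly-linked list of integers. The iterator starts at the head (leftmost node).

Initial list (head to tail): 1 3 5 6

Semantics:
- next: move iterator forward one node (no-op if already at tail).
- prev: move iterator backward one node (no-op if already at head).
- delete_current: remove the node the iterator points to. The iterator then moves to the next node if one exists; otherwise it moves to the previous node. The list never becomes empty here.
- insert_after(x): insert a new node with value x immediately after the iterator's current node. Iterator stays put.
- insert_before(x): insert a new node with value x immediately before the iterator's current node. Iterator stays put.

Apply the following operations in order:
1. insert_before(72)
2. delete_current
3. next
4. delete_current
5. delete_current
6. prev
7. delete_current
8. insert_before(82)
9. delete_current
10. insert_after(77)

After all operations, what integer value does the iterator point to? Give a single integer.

Answer: 82

Derivation:
After 1 (insert_before(72)): list=[72, 1, 3, 5, 6] cursor@1
After 2 (delete_current): list=[72, 3, 5, 6] cursor@3
After 3 (next): list=[72, 3, 5, 6] cursor@5
After 4 (delete_current): list=[72, 3, 6] cursor@6
After 5 (delete_current): list=[72, 3] cursor@3
After 6 (prev): list=[72, 3] cursor@72
After 7 (delete_current): list=[3] cursor@3
After 8 (insert_before(82)): list=[82, 3] cursor@3
After 9 (delete_current): list=[82] cursor@82
After 10 (insert_after(77)): list=[82, 77] cursor@82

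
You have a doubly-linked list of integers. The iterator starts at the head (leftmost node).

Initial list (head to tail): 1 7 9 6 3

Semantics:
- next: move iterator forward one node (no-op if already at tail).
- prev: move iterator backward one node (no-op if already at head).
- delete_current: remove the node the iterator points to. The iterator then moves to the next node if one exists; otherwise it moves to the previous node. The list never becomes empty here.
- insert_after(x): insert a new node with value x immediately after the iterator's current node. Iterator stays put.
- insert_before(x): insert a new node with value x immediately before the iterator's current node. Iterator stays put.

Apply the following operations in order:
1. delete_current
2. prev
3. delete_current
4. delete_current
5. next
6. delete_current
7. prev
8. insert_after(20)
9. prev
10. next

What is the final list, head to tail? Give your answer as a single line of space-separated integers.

After 1 (delete_current): list=[7, 9, 6, 3] cursor@7
After 2 (prev): list=[7, 9, 6, 3] cursor@7
After 3 (delete_current): list=[9, 6, 3] cursor@9
After 4 (delete_current): list=[6, 3] cursor@6
After 5 (next): list=[6, 3] cursor@3
After 6 (delete_current): list=[6] cursor@6
After 7 (prev): list=[6] cursor@6
After 8 (insert_after(20)): list=[6, 20] cursor@6
After 9 (prev): list=[6, 20] cursor@6
After 10 (next): list=[6, 20] cursor@20

Answer: 6 20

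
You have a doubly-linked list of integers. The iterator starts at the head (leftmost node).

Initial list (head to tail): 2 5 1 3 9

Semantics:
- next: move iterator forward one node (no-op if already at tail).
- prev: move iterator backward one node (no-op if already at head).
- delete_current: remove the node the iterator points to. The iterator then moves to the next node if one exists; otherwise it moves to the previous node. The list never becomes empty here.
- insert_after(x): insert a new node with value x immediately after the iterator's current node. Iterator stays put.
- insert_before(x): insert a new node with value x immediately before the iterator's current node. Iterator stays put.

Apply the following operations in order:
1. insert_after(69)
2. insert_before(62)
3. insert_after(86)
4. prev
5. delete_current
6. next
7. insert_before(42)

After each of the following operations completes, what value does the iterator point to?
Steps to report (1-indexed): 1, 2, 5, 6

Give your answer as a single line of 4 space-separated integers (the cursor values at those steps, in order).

Answer: 2 2 2 86

Derivation:
After 1 (insert_after(69)): list=[2, 69, 5, 1, 3, 9] cursor@2
After 2 (insert_before(62)): list=[62, 2, 69, 5, 1, 3, 9] cursor@2
After 3 (insert_after(86)): list=[62, 2, 86, 69, 5, 1, 3, 9] cursor@2
After 4 (prev): list=[62, 2, 86, 69, 5, 1, 3, 9] cursor@62
After 5 (delete_current): list=[2, 86, 69, 5, 1, 3, 9] cursor@2
After 6 (next): list=[2, 86, 69, 5, 1, 3, 9] cursor@86
After 7 (insert_before(42)): list=[2, 42, 86, 69, 5, 1, 3, 9] cursor@86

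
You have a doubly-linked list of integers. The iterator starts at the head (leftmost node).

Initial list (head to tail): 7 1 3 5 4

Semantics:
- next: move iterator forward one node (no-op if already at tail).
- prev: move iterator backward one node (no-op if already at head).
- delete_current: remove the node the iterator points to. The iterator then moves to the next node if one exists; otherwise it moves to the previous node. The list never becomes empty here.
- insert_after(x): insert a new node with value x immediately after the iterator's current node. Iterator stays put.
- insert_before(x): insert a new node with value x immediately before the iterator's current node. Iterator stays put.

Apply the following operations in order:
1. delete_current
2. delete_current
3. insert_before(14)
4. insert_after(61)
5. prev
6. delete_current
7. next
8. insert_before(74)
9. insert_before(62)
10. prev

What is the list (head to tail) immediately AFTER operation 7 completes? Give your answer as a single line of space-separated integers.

Answer: 3 61 5 4

Derivation:
After 1 (delete_current): list=[1, 3, 5, 4] cursor@1
After 2 (delete_current): list=[3, 5, 4] cursor@3
After 3 (insert_before(14)): list=[14, 3, 5, 4] cursor@3
After 4 (insert_after(61)): list=[14, 3, 61, 5, 4] cursor@3
After 5 (prev): list=[14, 3, 61, 5, 4] cursor@14
After 6 (delete_current): list=[3, 61, 5, 4] cursor@3
After 7 (next): list=[3, 61, 5, 4] cursor@61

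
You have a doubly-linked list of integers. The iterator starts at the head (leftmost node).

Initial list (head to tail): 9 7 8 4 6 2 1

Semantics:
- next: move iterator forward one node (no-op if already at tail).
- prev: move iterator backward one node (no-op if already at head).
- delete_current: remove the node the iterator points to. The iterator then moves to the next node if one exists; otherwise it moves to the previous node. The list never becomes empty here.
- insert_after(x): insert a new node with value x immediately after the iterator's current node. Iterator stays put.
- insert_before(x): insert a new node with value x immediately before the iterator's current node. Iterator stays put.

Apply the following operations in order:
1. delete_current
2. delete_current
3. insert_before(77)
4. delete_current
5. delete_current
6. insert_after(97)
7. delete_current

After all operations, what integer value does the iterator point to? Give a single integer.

After 1 (delete_current): list=[7, 8, 4, 6, 2, 1] cursor@7
After 2 (delete_current): list=[8, 4, 6, 2, 1] cursor@8
After 3 (insert_before(77)): list=[77, 8, 4, 6, 2, 1] cursor@8
After 4 (delete_current): list=[77, 4, 6, 2, 1] cursor@4
After 5 (delete_current): list=[77, 6, 2, 1] cursor@6
After 6 (insert_after(97)): list=[77, 6, 97, 2, 1] cursor@6
After 7 (delete_current): list=[77, 97, 2, 1] cursor@97

Answer: 97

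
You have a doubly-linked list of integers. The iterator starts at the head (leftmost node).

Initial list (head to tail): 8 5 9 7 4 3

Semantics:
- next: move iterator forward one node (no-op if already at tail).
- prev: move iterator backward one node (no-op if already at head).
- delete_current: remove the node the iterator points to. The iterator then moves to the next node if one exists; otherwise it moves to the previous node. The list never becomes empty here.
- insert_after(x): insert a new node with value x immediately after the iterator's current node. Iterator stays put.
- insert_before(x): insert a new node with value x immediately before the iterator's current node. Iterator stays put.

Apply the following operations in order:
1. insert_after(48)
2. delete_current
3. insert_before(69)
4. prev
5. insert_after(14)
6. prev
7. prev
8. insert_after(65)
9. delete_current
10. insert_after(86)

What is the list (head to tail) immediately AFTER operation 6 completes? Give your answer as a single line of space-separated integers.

Answer: 69 14 48 5 9 7 4 3

Derivation:
After 1 (insert_after(48)): list=[8, 48, 5, 9, 7, 4, 3] cursor@8
After 2 (delete_current): list=[48, 5, 9, 7, 4, 3] cursor@48
After 3 (insert_before(69)): list=[69, 48, 5, 9, 7, 4, 3] cursor@48
After 4 (prev): list=[69, 48, 5, 9, 7, 4, 3] cursor@69
After 5 (insert_after(14)): list=[69, 14, 48, 5, 9, 7, 4, 3] cursor@69
After 6 (prev): list=[69, 14, 48, 5, 9, 7, 4, 3] cursor@69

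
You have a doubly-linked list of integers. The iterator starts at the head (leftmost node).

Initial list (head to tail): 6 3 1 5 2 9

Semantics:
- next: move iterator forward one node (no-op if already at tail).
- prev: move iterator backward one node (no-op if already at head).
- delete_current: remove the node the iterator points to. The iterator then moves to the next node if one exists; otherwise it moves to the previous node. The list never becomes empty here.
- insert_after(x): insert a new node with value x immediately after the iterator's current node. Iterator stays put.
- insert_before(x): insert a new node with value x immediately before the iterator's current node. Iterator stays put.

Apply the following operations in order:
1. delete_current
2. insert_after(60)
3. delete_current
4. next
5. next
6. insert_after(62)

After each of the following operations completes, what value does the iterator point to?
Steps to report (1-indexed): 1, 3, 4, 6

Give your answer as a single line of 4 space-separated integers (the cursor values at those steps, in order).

Answer: 3 60 1 5

Derivation:
After 1 (delete_current): list=[3, 1, 5, 2, 9] cursor@3
After 2 (insert_after(60)): list=[3, 60, 1, 5, 2, 9] cursor@3
After 3 (delete_current): list=[60, 1, 5, 2, 9] cursor@60
After 4 (next): list=[60, 1, 5, 2, 9] cursor@1
After 5 (next): list=[60, 1, 5, 2, 9] cursor@5
After 6 (insert_after(62)): list=[60, 1, 5, 62, 2, 9] cursor@5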